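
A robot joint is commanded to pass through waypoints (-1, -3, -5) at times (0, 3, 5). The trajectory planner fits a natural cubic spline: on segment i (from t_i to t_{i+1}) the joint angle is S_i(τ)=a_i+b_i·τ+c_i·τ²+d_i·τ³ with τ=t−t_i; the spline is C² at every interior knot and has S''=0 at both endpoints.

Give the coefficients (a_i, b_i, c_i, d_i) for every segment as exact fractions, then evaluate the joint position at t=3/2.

Δ: Δ0=-2/3, Δ1=-1
row 1: diag=10, rhs=-2; c'=1/5, d'=-1/5
back: M1=-1/5
M: M0=0, M1=-1/5, M2=0
seg 0: a=-1, c=M0/2=0, d=(M1−M0)/(6·3)=-1/90, b=Δ0−h0·(2M0+M1)/6=-17/30
seg 1: a=-3, c=M1/2=-1/10, d=(M2−M1)/(6·2)=1/60, b=Δ1−h1·(2M1+M2)/6=-13/15
t_q=3/2 → seg 0, τ=3/2; S=-1+-17/30·τ+0·τ²+-1/90·τ³=-151/80

  seg 0: a=-1 b=-17/30 c=0 d=-1/90
  seg 1: a=-3 b=-13/15 c=-1/10 d=1/60
S(3/2) = -151/80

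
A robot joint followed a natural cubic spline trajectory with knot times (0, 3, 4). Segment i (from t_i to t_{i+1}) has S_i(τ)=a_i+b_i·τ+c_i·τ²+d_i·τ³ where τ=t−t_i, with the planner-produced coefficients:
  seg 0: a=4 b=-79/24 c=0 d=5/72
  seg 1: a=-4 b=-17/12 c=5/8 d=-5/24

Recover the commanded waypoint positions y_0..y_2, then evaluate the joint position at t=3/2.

y_0=4 y_1=-4 y_2=-5
S(3/2) = -45/64

y_0 = S_0(0) = a_0 = 4
y_1 = S_1(0) = a_1 = -4
y_2 = S_1(1) = -5
t_q=3/2 is in segment 0 (τ=3/2); S_0(τ)=-45/64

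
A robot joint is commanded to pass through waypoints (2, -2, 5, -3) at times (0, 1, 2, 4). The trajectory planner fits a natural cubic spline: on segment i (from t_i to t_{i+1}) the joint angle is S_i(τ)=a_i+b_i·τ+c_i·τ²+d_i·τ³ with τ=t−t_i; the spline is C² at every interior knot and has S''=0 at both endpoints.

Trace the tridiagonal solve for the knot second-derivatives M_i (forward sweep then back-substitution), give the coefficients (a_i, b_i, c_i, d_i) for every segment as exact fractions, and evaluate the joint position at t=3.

Δ: Δ0=-4, Δ1=7, Δ2=-4
row 1: diag=4, rhs=66; c'=1/4, d'=33/2
row 2: denom=6−1·1/4=23/4; d'=(-66−1·33/2)/(23/4)=-330/23
back: M2=-330/23
back: M1=33/2−1/4·-330/23=462/23
M: M0=0, M1=462/23, M2=-330/23, M3=0
seg 0: a=2, c=M0/2=0, d=(M1−M0)/(6·1)=77/23, b=Δ0−h0·(2M0+M1)/6=-169/23
seg 1: a=-2, c=M1/2=231/23, d=(M2−M1)/(6·1)=-132/23, b=Δ1−h1·(2M1+M2)/6=62/23
seg 2: a=5, c=M2/2=-165/23, d=(M3−M2)/(6·2)=55/46, b=Δ2−h2·(2M2+M3)/6=128/23
t_q=3 → seg 2, τ=1; S=5+128/23·τ+-165/23·τ²+55/46·τ³=211/46

  seg 0: a=2 b=-169/23 c=0 d=77/23
  seg 1: a=-2 b=62/23 c=231/23 d=-132/23
  seg 2: a=5 b=128/23 c=-165/23 d=55/46
S(3) = 211/46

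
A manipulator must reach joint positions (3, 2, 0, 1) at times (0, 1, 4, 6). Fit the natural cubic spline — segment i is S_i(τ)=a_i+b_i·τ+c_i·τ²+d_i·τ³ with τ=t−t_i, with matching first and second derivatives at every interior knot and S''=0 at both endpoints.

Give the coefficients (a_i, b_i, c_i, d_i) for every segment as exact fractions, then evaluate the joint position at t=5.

Δ: Δ0=-1, Δ1=-2/3, Δ2=1/2
row 1: diag=8, rhs=2; c'=3/8, d'=1/4
row 2: denom=10−3·3/8=71/8; d'=(7−3·1/4)/(71/8)=50/71
back: M2=50/71
back: M1=1/4−3/8·50/71=-1/71
M: M0=0, M1=-1/71, M2=50/71, M3=0
seg 0: a=3, c=M0/2=0, d=(M1−M0)/(6·1)=-1/426, b=Δ0−h0·(2M0+M1)/6=-425/426
seg 1: a=2, c=M1/2=-1/142, d=(M2−M1)/(6·3)=17/426, b=Δ1−h1·(2M1+M2)/6=-214/213
seg 2: a=0, c=M2/2=25/71, d=(M3−M2)/(6·2)=-25/426, b=Δ2−h2·(2M2+M3)/6=13/426
t_q=5 → seg 2, τ=1; S=0+13/426·τ+25/71·τ²+-25/426·τ³=23/71

  seg 0: a=3 b=-425/426 c=0 d=-1/426
  seg 1: a=2 b=-214/213 c=-1/142 d=17/426
  seg 2: a=0 b=13/426 c=25/71 d=-25/426
S(5) = 23/71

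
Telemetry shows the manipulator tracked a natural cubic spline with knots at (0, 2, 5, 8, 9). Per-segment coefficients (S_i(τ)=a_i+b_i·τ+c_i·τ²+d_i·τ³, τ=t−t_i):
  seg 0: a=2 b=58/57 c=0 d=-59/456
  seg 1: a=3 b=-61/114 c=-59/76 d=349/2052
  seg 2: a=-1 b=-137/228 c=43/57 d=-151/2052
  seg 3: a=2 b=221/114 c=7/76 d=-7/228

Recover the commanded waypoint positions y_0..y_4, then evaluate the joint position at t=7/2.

y_0=2 y_1=3 y_2=-1 y_3=2 y_4=4
S(7/2) = 623/608

y_0 = S_0(0) = a_0 = 2
y_1 = S_1(0) = a_1 = 3
y_2 = S_2(0) = a_2 = -1
y_3 = S_3(0) = a_3 = 2
y_4 = S_3(1) = 4
t_q=7/2 is in segment 1 (τ=3/2); S_1(τ)=623/608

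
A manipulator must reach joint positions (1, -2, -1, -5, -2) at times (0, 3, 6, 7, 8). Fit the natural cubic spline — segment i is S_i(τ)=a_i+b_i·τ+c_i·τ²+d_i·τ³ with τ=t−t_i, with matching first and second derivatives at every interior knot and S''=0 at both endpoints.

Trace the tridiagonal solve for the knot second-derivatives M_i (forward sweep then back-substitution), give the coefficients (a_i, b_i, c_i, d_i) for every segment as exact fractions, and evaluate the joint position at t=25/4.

  seg 0: a=1 b=-97/48 c=0 d=49/432
  seg 1: a=-2 b=25/24 c=49/48 d=-181/432
  seg 2: a=-1 b=-199/48 c=-11/4 d=139/48
  seg 3: a=-5 b=-23/24 c=95/16 d=-95/48
S(25/4) = -2215/1024

Δ: Δ0=-1, Δ1=1/3, Δ2=-4, Δ3=3
row 1: diag=12, rhs=8; c'=1/4, d'=2/3
row 2: denom=8−3·1/4=29/4; d'=(-26−3·2/3)/(29/4)=-112/29
row 3: denom=4−1·4/29=112/29; d'=(42−1·-112/29)/(112/29)=95/8
back: M3=95/8
back: M2=-112/29−4/29·95/8=-11/2
back: M1=2/3−1/4·-11/2=49/24
M: M0=0, M1=49/24, M2=-11/2, M3=95/8, M4=0
seg 0: a=1, c=M0/2=0, d=(M1−M0)/(6·3)=49/432, b=Δ0−h0·(2M0+M1)/6=-97/48
seg 1: a=-2, c=M1/2=49/48, d=(M2−M1)/(6·3)=-181/432, b=Δ1−h1·(2M1+M2)/6=25/24
seg 2: a=-1, c=M2/2=-11/4, d=(M3−M2)/(6·1)=139/48, b=Δ2−h2·(2M2+M3)/6=-199/48
seg 3: a=-5, c=M3/2=95/16, d=(M4−M3)/(6·1)=-95/48, b=Δ3−h3·(2M3+M4)/6=-23/24
t_q=25/4 → seg 2, τ=1/4; S=-1+-199/48·τ+-11/4·τ²+139/48·τ³=-2215/1024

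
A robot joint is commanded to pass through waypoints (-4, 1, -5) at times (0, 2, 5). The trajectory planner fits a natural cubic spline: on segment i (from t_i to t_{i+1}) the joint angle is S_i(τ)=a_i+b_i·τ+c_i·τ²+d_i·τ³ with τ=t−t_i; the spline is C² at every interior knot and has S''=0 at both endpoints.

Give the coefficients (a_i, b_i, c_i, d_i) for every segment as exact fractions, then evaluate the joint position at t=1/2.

  seg 0: a=-4 b=17/5 c=0 d=-9/40
  seg 1: a=1 b=7/10 c=-27/20 d=3/20
S(1/2) = -149/64

Δ: Δ0=5/2, Δ1=-2
row 1: diag=10, rhs=-27; c'=3/10, d'=-27/10
back: M1=-27/10
M: M0=0, M1=-27/10, M2=0
seg 0: a=-4, c=M0/2=0, d=(M1−M0)/(6·2)=-9/40, b=Δ0−h0·(2M0+M1)/6=17/5
seg 1: a=1, c=M1/2=-27/20, d=(M2−M1)/(6·3)=3/20, b=Δ1−h1·(2M1+M2)/6=7/10
t_q=1/2 → seg 0, τ=1/2; S=-4+17/5·τ+0·τ²+-9/40·τ³=-149/64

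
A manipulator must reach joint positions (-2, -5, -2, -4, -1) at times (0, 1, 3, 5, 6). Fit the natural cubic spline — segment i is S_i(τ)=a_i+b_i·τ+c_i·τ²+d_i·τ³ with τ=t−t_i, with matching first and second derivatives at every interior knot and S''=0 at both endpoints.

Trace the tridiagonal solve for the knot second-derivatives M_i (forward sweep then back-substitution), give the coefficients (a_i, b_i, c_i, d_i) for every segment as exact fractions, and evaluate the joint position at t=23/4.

Δ: Δ0=-3, Δ1=3/2, Δ2=-1, Δ3=3
row 1: diag=6, rhs=27; c'=1/3, d'=9/2
row 2: denom=8−2·1/3=22/3; d'=(-15−2·9/2)/(22/3)=-36/11
row 3: denom=6−2·3/11=60/11; d'=(24−2·-36/11)/(60/11)=28/5
back: M3=28/5
back: M2=-36/11−3/11·28/5=-24/5
back: M1=9/2−1/3·-24/5=61/10
M: M0=0, M1=61/10, M2=-24/5, M3=28/5, M4=0
seg 0: a=-2, c=M0/2=0, d=(M1−M0)/(6·1)=61/60, b=Δ0−h0·(2M0+M1)/6=-241/60
seg 1: a=-5, c=M1/2=61/20, d=(M2−M1)/(6·2)=-109/120, b=Δ1−h1·(2M1+M2)/6=-29/30
seg 2: a=-2, c=M2/2=-12/5, d=(M3−M2)/(6·2)=13/15, b=Δ2−h2·(2M2+M3)/6=1/3
seg 3: a=-4, c=M3/2=14/5, d=(M4−M3)/(6·1)=-14/15, b=Δ3−h3·(2M3+M4)/6=17/15
t_q=23/4 → seg 3, τ=3/4; S=-4+17/15·τ+14/5·τ²+-14/15·τ³=-63/32

  seg 0: a=-2 b=-241/60 c=0 d=61/60
  seg 1: a=-5 b=-29/30 c=61/20 d=-109/120
  seg 2: a=-2 b=1/3 c=-12/5 d=13/15
  seg 3: a=-4 b=17/15 c=14/5 d=-14/15
S(23/4) = -63/32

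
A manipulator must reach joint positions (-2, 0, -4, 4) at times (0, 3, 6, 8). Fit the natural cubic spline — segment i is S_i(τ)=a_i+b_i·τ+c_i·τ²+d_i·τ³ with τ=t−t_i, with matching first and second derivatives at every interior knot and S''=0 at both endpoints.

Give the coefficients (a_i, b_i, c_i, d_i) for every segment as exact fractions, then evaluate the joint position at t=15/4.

  seg 0: a=-2 b=182/111 c=0 d=-4/37
  seg 1: a=0 b=-142/111 c=-36/37 d=106/333
  seg 2: a=-4 b=164/111 c=70/37 d=-35/111
S(15/4) = -1625/1184

Δ: Δ0=2/3, Δ1=-4/3, Δ2=4
row 1: diag=12, rhs=-12; c'=1/4, d'=-1
row 2: denom=10−3·1/4=37/4; d'=(32−3·-1)/(37/4)=140/37
back: M2=140/37
back: M1=-1−1/4·140/37=-72/37
M: M0=0, M1=-72/37, M2=140/37, M3=0
seg 0: a=-2, c=M0/2=0, d=(M1−M0)/(6·3)=-4/37, b=Δ0−h0·(2M0+M1)/6=182/111
seg 1: a=0, c=M1/2=-36/37, d=(M2−M1)/(6·3)=106/333, b=Δ1−h1·(2M1+M2)/6=-142/111
seg 2: a=-4, c=M2/2=70/37, d=(M3−M2)/(6·2)=-35/111, b=Δ2−h2·(2M2+M3)/6=164/111
t_q=15/4 → seg 1, τ=3/4; S=0+-142/111·τ+-36/37·τ²+106/333·τ³=-1625/1184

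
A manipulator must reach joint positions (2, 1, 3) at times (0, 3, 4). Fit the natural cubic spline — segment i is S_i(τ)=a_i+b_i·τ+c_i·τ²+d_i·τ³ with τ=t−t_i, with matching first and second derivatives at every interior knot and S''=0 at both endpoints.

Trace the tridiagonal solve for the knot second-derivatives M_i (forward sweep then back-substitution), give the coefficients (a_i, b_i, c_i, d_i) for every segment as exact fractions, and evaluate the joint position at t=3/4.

  seg 0: a=2 b=-29/24 c=0 d=7/72
  seg 1: a=1 b=17/12 c=7/8 d=-7/24
S(3/4) = 581/512

Δ: Δ0=-1/3, Δ1=2
row 1: diag=8, rhs=14; c'=1/8, d'=7/4
back: M1=7/4
M: M0=0, M1=7/4, M2=0
seg 0: a=2, c=M0/2=0, d=(M1−M0)/(6·3)=7/72, b=Δ0−h0·(2M0+M1)/6=-29/24
seg 1: a=1, c=M1/2=7/8, d=(M2−M1)/(6·1)=-7/24, b=Δ1−h1·(2M1+M2)/6=17/12
t_q=3/4 → seg 0, τ=3/4; S=2+-29/24·τ+0·τ²+7/72·τ³=581/512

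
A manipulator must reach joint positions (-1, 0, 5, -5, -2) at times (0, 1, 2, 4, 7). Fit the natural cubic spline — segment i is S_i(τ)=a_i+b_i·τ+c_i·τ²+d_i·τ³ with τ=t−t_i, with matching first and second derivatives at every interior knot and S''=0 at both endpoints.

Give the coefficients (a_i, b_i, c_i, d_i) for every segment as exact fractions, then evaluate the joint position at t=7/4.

Δ: Δ0=1, Δ1=5, Δ2=-5, Δ3=1
row 1: diag=4, rhs=24; c'=1/4, d'=6
row 2: denom=6−1·1/4=23/4; d'=(-60−1·6)/(23/4)=-264/23
row 3: denom=10−2·8/23=214/23; d'=(36−2·-264/23)/(214/23)=678/107
back: M3=678/107
back: M2=-264/23−8/23·678/107=-1464/107
back: M1=6−1/4·-1464/107=1008/107
M: M0=0, M1=1008/107, M2=-1464/107, M3=678/107, M4=0
seg 0: a=-1, c=M0/2=0, d=(M1−M0)/(6·1)=168/107, b=Δ0−h0·(2M0+M1)/6=-61/107
seg 1: a=0, c=M1/2=504/107, d=(M2−M1)/(6·1)=-412/107, b=Δ1−h1·(2M1+M2)/6=443/107
seg 2: a=5, c=M2/2=-732/107, d=(M3−M2)/(6·2)=357/214, b=Δ2−h2·(2M2+M3)/6=215/107
seg 3: a=-5, c=M3/2=339/107, d=(M4−M3)/(6·3)=-113/321, b=Δ3−h3·(2M3+M4)/6=-571/107
t_q=7/4 → seg 1, τ=3/4; S=0+443/107·τ+504/107·τ²+-412/107·τ³=7071/1712

  seg 0: a=-1 b=-61/107 c=0 d=168/107
  seg 1: a=0 b=443/107 c=504/107 d=-412/107
  seg 2: a=5 b=215/107 c=-732/107 d=357/214
  seg 3: a=-5 b=-571/107 c=339/107 d=-113/321
S(7/4) = 7071/1712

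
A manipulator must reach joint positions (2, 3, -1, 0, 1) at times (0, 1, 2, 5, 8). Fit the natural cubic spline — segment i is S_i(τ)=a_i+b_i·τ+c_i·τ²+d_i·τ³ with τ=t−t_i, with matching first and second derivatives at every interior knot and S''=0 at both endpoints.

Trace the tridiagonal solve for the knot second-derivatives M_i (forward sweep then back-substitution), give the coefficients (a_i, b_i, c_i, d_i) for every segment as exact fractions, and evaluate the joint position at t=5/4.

Δ: Δ0=1, Δ1=-4, Δ2=1/3, Δ3=1/3
row 1: diag=4, rhs=-30; c'=1/4, d'=-15/2
row 2: denom=8−1·1/4=31/4; d'=(26−1·-15/2)/(31/4)=134/31
row 3: denom=12−3·12/31=336/31; d'=(0−3·134/31)/(336/31)=-67/56
back: M3=-67/56
back: M2=134/31−12/31·-67/56=67/14
back: M1=-15/2−1/4·67/14=-487/56
M: M0=0, M1=-487/56, M2=67/14, M3=-67/56, M4=0
seg 0: a=2, c=M0/2=0, d=(M1−M0)/(6·1)=-487/336, b=Δ0−h0·(2M0+M1)/6=823/336
seg 1: a=3, c=M1/2=-487/112, d=(M2−M1)/(6·1)=755/336, b=Δ1−h1·(2M1+M2)/6=-319/168
seg 2: a=-1, c=M2/2=67/28, d=(M3−M2)/(6·3)=-335/1008, b=Δ2−h2·(2M2+M3)/6=-185/48
seg 3: a=0, c=M3/2=-67/112, d=(M4−M3)/(6·3)=67/1008, b=Δ3−h3·(2M3+M4)/6=257/168
t_q=5/4 → seg 1, τ=1/4; S=3+-319/168·τ+-487/112·τ²+755/336·τ³=16405/7168

  seg 0: a=2 b=823/336 c=0 d=-487/336
  seg 1: a=3 b=-319/168 c=-487/112 d=755/336
  seg 2: a=-1 b=-185/48 c=67/28 d=-335/1008
  seg 3: a=0 b=257/168 c=-67/112 d=67/1008
S(5/4) = 16405/7168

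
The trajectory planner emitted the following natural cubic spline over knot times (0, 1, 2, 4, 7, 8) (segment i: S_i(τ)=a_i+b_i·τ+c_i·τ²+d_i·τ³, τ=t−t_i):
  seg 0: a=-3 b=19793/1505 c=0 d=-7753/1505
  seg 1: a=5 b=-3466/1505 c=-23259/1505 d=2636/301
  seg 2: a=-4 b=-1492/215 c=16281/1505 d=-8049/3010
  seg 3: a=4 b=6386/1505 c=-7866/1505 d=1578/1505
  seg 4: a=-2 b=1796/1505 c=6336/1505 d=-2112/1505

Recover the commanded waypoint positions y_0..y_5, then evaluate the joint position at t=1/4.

y_0 = S_0(0) = a_0 = -3
y_1 = S_1(0) = a_1 = 5
y_2 = S_2(0) = a_2 = -4
y_3 = S_3(0) = a_3 = 4
y_4 = S_4(0) = a_4 = -2
y_5 = S_4(1) = 2
t_q=1/4 is in segment 0 (τ=1/4); S_0(τ)=3995/19264

y_0=-3 y_1=5 y_2=-4 y_3=4 y_4=-2 y_5=2
S(1/4) = 3995/19264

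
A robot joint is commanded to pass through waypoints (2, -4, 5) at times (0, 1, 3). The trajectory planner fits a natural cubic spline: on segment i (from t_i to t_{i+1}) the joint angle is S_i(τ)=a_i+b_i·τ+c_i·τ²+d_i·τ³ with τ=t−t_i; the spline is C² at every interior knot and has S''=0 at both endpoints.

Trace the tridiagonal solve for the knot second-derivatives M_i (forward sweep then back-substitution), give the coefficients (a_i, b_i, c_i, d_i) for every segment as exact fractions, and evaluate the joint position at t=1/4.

Δ: Δ0=-6, Δ1=9/2
row 1: diag=6, rhs=63; c'=1/3, d'=21/2
back: M1=21/2
M: M0=0, M1=21/2, M2=0
seg 0: a=2, c=M0/2=0, d=(M1−M0)/(6·1)=7/4, b=Δ0−h0·(2M0+M1)/6=-31/4
seg 1: a=-4, c=M1/2=21/4, d=(M2−M1)/(6·2)=-7/8, b=Δ1−h1·(2M1+M2)/6=-5/2
t_q=1/4 → seg 0, τ=1/4; S=2+-31/4·τ+0·τ²+7/4·τ³=23/256

  seg 0: a=2 b=-31/4 c=0 d=7/4
  seg 1: a=-4 b=-5/2 c=21/4 d=-7/8
S(1/4) = 23/256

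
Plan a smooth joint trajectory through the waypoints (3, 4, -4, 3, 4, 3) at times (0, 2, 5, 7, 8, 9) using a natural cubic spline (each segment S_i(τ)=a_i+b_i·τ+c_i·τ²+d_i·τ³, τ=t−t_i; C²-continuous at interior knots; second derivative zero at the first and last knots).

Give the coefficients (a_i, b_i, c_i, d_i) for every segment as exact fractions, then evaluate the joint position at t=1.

Δ: Δ0=1/2, Δ1=-8/3, Δ2=7/2, Δ3=1, Δ4=-1
row 1: diag=10, rhs=-19; c'=3/10, d'=-19/10
row 2: denom=10−3·3/10=91/10; d'=(37−3·-19/10)/(91/10)=61/13
row 3: denom=6−2·20/91=506/91; d'=(-15−2·61/13)/(506/91)=-2219/506
row 4: denom=4−1·91/506=1933/506; d'=(-12−1·-2219/506)/(1933/506)=-3853/1933
back: M4=-3853/1933
back: M3=-2219/506−91/506·-3853/1933=-7784/1933
back: M2=61/13−20/91·-7784/1933=10781/1933
back: M1=-19/10−3/10·10781/1933=-6907/1933
M: M0=0, M1=-6907/1933, M2=10781/1933, M3=-7784/1933, M4=-3853/1933, M5=0
seg 0: a=3, c=M0/2=0, d=(M1−M0)/(6·2)=-6907/23196, b=Δ0−h0·(2M0+M1)/6=19613/11598
seg 1: a=4, c=M1/2=-6907/3866, d=(M2−M1)/(6·3)=2948/5799, b=Δ1−h1·(2M1+M2)/6=-21829/11598
seg 2: a=-4, c=M2/2=10781/3866, d=(M3−M2)/(6·2)=-18565/23196, b=Δ2−h2·(2M2+M3)/6=13037/11598
seg 3: a=3, c=M3/2=-3892/1933, d=(M4−M3)/(6·1)=3931/11598, b=Δ3−h3·(2M3+M4)/6=31019/11598
seg 4: a=4, c=M4/2=-3853/3866, d=(M5−M4)/(6·1)=3853/11598, b=Δ4−h4·(2M4+M5)/6=-1946/5799
t_q=1 → seg 0, τ=1; S=3+19613/11598·τ+0·τ²+-6907/23196·τ³=33969/7732

  seg 0: a=3 b=19613/11598 c=0 d=-6907/23196
  seg 1: a=4 b=-21829/11598 c=-6907/3866 d=2948/5799
  seg 2: a=-4 b=13037/11598 c=10781/3866 d=-18565/23196
  seg 3: a=3 b=31019/11598 c=-3892/1933 d=3931/11598
  seg 4: a=4 b=-1946/5799 c=-3853/3866 d=3853/11598
S(1) = 33969/7732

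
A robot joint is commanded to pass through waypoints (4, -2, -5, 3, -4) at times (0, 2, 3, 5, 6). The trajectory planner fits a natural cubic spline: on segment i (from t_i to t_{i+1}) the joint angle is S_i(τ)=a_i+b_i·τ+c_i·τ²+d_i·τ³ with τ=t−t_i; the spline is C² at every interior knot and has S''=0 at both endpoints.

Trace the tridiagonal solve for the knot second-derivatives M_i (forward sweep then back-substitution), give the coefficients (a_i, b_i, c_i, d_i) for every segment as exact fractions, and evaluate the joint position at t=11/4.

  seg 0: a=4 b=-215/93 c=0 d=-16/93
  seg 1: a=-2 b=-407/93 c=-32/31 d=224/93
  seg 2: a=-5 b=73/93 c=192/31 d=-853/372
  seg 3: a=3 b=-182/93 c=-469/62 d=469/186
S(11/4) = -601/124

Δ: Δ0=-3, Δ1=-3, Δ2=4, Δ3=-7
row 1: diag=6, rhs=0; c'=1/6, d'=0
row 2: denom=6−1·1/6=35/6; d'=(42−1·0)/(35/6)=36/5
row 3: denom=6−2·12/35=186/35; d'=(-66−2·36/5)/(186/35)=-469/31
back: M3=-469/31
back: M2=36/5−12/35·-469/31=384/31
back: M1=0−1/6·384/31=-64/31
M: M0=0, M1=-64/31, M2=384/31, M3=-469/31, M4=0
seg 0: a=4, c=M0/2=0, d=(M1−M0)/(6·2)=-16/93, b=Δ0−h0·(2M0+M1)/6=-215/93
seg 1: a=-2, c=M1/2=-32/31, d=(M2−M1)/(6·1)=224/93, b=Δ1−h1·(2M1+M2)/6=-407/93
seg 2: a=-5, c=M2/2=192/31, d=(M3−M2)/(6·2)=-853/372, b=Δ2−h2·(2M2+M3)/6=73/93
seg 3: a=3, c=M3/2=-469/62, d=(M4−M3)/(6·1)=469/186, b=Δ3−h3·(2M3+M4)/6=-182/93
t_q=11/4 → seg 1, τ=3/4; S=-2+-407/93·τ+-32/31·τ²+224/93·τ³=-601/124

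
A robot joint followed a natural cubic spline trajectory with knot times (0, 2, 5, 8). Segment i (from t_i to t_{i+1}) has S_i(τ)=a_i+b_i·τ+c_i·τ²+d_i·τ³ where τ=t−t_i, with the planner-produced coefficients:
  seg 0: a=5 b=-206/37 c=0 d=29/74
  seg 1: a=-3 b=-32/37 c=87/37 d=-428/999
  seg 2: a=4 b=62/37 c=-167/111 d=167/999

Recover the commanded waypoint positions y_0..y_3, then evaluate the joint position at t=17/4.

y_0 = S_0(0) = a_0 = 5
y_1 = S_1(0) = a_1 = -3
y_2 = S_2(0) = a_2 = 4
y_3 = S_2(3) = 0
t_q=17/4 is in segment 1 (τ=9/4); S_1(τ)=615/296

y_0=5 y_1=-3 y_2=4 y_3=0
S(17/4) = 615/296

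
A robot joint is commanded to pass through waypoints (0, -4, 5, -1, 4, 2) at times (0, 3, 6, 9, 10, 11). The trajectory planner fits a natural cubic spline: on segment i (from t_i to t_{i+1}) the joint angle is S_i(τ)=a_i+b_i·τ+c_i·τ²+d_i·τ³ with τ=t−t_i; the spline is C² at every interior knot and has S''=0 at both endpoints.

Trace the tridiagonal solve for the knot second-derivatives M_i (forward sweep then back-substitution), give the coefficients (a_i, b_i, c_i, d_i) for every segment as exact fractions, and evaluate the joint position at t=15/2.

Δ: Δ0=-4/3, Δ1=3, Δ2=-2, Δ3=5, Δ4=-2
row 1: diag=12, rhs=26; c'=1/4, d'=13/6
row 2: denom=12−3·1/4=45/4; d'=(-30−3·13/6)/(45/4)=-146/45
row 3: denom=8−3·4/15=36/5; d'=(42−3·-146/45)/(36/5)=194/27
row 4: denom=4−1·5/36=139/36; d'=(-42−1·194/27)/(139/36)=-5312/417
back: M4=-5312/417
back: M3=194/27−5/36·-5312/417=3734/417
back: M2=-146/45−4/15·3734/417=-7046/1251
back: M1=13/6−1/4·-7046/1251=4472/1251
M: M0=0, M1=4472/1251, M2=-7046/1251, M3=3734/417, M4=-5312/417, M5=0
seg 0: a=0, c=M0/2=0, d=(M1−M0)/(6·3)=2236/11259, b=Δ0−h0·(2M0+M1)/6=-3904/1251
seg 1: a=-4, c=M1/2=2236/1251, d=(M2−M1)/(6·3)=-5759/11259, b=Δ1−h1·(2M1+M2)/6=2804/1251
seg 2: a=5, c=M2/2=-3523/1251, d=(M3−M2)/(6·3)=9124/11259, b=Δ2−h2·(2M2+M3)/6=-1057/1251
seg 3: a=-1, c=M3/2=1867/417, d=(M4−M3)/(6·1)=-4523/1251, b=Δ3−h3·(2M3+M4)/6=5177/1251
seg 4: a=4, c=M4/2=-2656/417, d=(M5−M4)/(6·1)=2656/1251, b=Δ4−h4·(2M4+M5)/6=2810/1251
t_q=15/2 → seg 2, τ=3/2; S=5+-1057/1251·τ+-3523/1251·τ²+9124/11259·τ³=73/556

  seg 0: a=0 b=-3904/1251 c=0 d=2236/11259
  seg 1: a=-4 b=2804/1251 c=2236/1251 d=-5759/11259
  seg 2: a=5 b=-1057/1251 c=-3523/1251 d=9124/11259
  seg 3: a=-1 b=5177/1251 c=1867/417 d=-4523/1251
  seg 4: a=4 b=2810/1251 c=-2656/417 d=2656/1251
S(15/2) = 73/556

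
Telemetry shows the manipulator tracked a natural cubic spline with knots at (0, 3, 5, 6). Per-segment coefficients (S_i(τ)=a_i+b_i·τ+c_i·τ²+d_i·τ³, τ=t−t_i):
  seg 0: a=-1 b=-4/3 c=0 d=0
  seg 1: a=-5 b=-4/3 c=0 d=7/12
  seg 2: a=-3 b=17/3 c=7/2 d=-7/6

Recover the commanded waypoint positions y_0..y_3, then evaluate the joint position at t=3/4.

y_0 = S_0(0) = a_0 = -1
y_1 = S_1(0) = a_1 = -5
y_2 = S_2(0) = a_2 = -3
y_3 = S_2(1) = 5
t_q=3/4 is in segment 0 (τ=3/4); S_0(τ)=-2

y_0=-1 y_1=-5 y_2=-3 y_3=5
S(3/4) = -2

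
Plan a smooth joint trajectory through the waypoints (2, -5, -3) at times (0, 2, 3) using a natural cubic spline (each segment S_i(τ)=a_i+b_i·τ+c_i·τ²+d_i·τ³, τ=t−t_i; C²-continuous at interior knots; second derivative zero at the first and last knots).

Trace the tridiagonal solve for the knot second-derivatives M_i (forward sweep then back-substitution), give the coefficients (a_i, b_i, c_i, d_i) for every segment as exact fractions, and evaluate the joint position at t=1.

Δ: Δ0=-7/2, Δ1=2
row 1: diag=6, rhs=33; c'=1/6, d'=11/2
back: M1=11/2
M: M0=0, M1=11/2, M2=0
seg 0: a=2, c=M0/2=0, d=(M1−M0)/(6·2)=11/24, b=Δ0−h0·(2M0+M1)/6=-16/3
seg 1: a=-5, c=M1/2=11/4, d=(M2−M1)/(6·1)=-11/12, b=Δ1−h1·(2M1+M2)/6=1/6
t_q=1 → seg 0, τ=1; S=2+-16/3·τ+0·τ²+11/24·τ³=-23/8

  seg 0: a=2 b=-16/3 c=0 d=11/24
  seg 1: a=-5 b=1/6 c=11/4 d=-11/12
S(1) = -23/8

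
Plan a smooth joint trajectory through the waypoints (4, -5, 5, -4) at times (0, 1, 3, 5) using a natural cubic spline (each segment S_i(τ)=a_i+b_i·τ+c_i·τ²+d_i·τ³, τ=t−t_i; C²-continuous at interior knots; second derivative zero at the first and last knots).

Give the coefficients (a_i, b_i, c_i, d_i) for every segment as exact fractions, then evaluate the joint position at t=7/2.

  seg 0: a=4 b=-527/44 c=0 d=131/44
  seg 1: a=-5 b=-67/22 c=393/44 d=-27/11
  seg 2: a=5 b=71/22 c=-255/44 d=85/88
S(7/2) = 3721/704

Δ: Δ0=-9, Δ1=5, Δ2=-9/2
row 1: diag=6, rhs=84; c'=1/3, d'=14
row 2: denom=8−2·1/3=22/3; d'=(-57−2·14)/(22/3)=-255/22
back: M2=-255/22
back: M1=14−1/3·-255/22=393/22
M: M0=0, M1=393/22, M2=-255/22, M3=0
seg 0: a=4, c=M0/2=0, d=(M1−M0)/(6·1)=131/44, b=Δ0−h0·(2M0+M1)/6=-527/44
seg 1: a=-5, c=M1/2=393/44, d=(M2−M1)/(6·2)=-27/11, b=Δ1−h1·(2M1+M2)/6=-67/22
seg 2: a=5, c=M2/2=-255/44, d=(M3−M2)/(6·2)=85/88, b=Δ2−h2·(2M2+M3)/6=71/22
t_q=7/2 → seg 2, τ=1/2; S=5+71/22·τ+-255/44·τ²+85/88·τ³=3721/704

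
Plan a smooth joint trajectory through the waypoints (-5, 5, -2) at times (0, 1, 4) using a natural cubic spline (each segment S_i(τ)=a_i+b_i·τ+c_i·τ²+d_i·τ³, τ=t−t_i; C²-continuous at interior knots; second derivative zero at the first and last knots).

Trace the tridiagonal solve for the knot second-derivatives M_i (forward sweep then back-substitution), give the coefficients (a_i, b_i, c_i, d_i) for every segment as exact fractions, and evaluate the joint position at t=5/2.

Δ: Δ0=10, Δ1=-7/3
row 1: diag=8, rhs=-74; c'=3/8, d'=-37/4
back: M1=-37/4
M: M0=0, M1=-37/4, M2=0
seg 0: a=-5, c=M0/2=0, d=(M1−M0)/(6·1)=-37/24, b=Δ0−h0·(2M0+M1)/6=277/24
seg 1: a=5, c=M1/2=-37/8, d=(M2−M1)/(6·3)=37/72, b=Δ1−h1·(2M1+M2)/6=83/12
t_q=5/2 → seg 1, τ=3/2; S=5+83/12·τ+-37/8·τ²+37/72·τ³=429/64

  seg 0: a=-5 b=277/24 c=0 d=-37/24
  seg 1: a=5 b=83/12 c=-37/8 d=37/72
S(5/2) = 429/64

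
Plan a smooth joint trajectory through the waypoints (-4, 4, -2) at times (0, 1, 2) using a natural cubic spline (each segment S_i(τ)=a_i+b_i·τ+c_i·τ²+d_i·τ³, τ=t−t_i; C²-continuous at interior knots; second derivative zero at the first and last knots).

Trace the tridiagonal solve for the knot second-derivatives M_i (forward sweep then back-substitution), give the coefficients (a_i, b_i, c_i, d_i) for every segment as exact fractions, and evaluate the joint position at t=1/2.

Δ: Δ0=8, Δ1=-6
row 1: diag=4, rhs=-84; c'=1/4, d'=-21
back: M1=-21
M: M0=0, M1=-21, M2=0
seg 0: a=-4, c=M0/2=0, d=(M1−M0)/(6·1)=-7/2, b=Δ0−h0·(2M0+M1)/6=23/2
seg 1: a=4, c=M1/2=-21/2, d=(M2−M1)/(6·1)=7/2, b=Δ1−h1·(2M1+M2)/6=1
t_q=1/2 → seg 0, τ=1/2; S=-4+23/2·τ+0·τ²+-7/2·τ³=21/16

  seg 0: a=-4 b=23/2 c=0 d=-7/2
  seg 1: a=4 b=1 c=-21/2 d=7/2
S(1/2) = 21/16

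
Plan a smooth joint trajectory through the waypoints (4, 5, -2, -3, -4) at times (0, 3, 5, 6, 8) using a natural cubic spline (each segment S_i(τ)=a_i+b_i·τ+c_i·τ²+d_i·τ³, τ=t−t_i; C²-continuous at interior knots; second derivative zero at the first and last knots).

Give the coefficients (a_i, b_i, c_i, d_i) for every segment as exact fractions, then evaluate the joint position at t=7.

Δ: Δ0=1/3, Δ1=-7/2, Δ2=-1, Δ3=-1/2
row 1: diag=10, rhs=-23; c'=1/5, d'=-23/10
row 2: denom=6−2·1/5=28/5; d'=(15−2·-23/10)/(28/5)=7/2
row 3: denom=6−1·5/28=163/28; d'=(3−1·7/2)/(163/28)=-14/163
back: M3=-14/163
back: M2=7/2−5/28·-14/163=573/163
back: M1=-23/10−1/5·573/163=-979/326
M: M0=0, M1=-979/326, M2=573/163, M3=-14/163, M4=0
seg 0: a=4, c=M0/2=0, d=(M1−M0)/(6·3)=-979/5868, b=Δ0−h0·(2M0+M1)/6=3589/1956
seg 1: a=5, c=M1/2=-979/652, d=(M2−M1)/(6·2)=2125/3912, b=Δ1−h1·(2M1+M2)/6=-2611/978
seg 2: a=-2, c=M2/2=573/326, d=(M3−M2)/(6·1)=-587/978, b=Δ2−h2·(2M2+M3)/6=-1055/489
seg 3: a=-3, c=M3/2=-7/163, d=(M4−M3)/(6·2)=7/978, b=Δ3−h3·(2M3+M4)/6=-433/978
t_q=7 → seg 3, τ=1; S=-3+-433/978·τ+-7/163·τ²+7/978·τ³=-567/163

  seg 0: a=4 b=3589/1956 c=0 d=-979/5868
  seg 1: a=5 b=-2611/978 c=-979/652 d=2125/3912
  seg 2: a=-2 b=-1055/489 c=573/326 d=-587/978
  seg 3: a=-3 b=-433/978 c=-7/163 d=7/978
S(7) = -567/163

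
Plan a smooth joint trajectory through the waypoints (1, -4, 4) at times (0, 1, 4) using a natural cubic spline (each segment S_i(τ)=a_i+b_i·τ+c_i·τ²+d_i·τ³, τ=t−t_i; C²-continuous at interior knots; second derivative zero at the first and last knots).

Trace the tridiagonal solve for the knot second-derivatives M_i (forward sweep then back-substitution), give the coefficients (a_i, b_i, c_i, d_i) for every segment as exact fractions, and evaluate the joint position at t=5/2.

Δ: Δ0=-5, Δ1=8/3
row 1: diag=8, rhs=46; c'=3/8, d'=23/4
back: M1=23/4
M: M0=0, M1=23/4, M2=0
seg 0: a=1, c=M0/2=0, d=(M1−M0)/(6·1)=23/24, b=Δ0−h0·(2M0+M1)/6=-143/24
seg 1: a=-4, c=M1/2=23/8, d=(M2−M1)/(6·3)=-23/72, b=Δ1−h1·(2M1+M2)/6=-37/12
t_q=5/2 → seg 1, τ=3/2; S=-4+-37/12·τ+23/8·τ²+-23/72·τ³=-207/64

  seg 0: a=1 b=-143/24 c=0 d=23/24
  seg 1: a=-4 b=-37/12 c=23/8 d=-23/72
S(5/2) = -207/64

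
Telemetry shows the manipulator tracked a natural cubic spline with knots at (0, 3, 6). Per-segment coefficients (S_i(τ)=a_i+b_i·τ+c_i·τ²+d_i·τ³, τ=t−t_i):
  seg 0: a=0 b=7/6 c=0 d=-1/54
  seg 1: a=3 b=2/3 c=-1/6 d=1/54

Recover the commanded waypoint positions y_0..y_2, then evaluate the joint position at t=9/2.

y_0=0 y_1=3 y_2=4
S(9/2) = 59/16

y_0 = S_0(0) = a_0 = 0
y_1 = S_1(0) = a_1 = 3
y_2 = S_1(3) = 4
t_q=9/2 is in segment 1 (τ=3/2); S_1(τ)=59/16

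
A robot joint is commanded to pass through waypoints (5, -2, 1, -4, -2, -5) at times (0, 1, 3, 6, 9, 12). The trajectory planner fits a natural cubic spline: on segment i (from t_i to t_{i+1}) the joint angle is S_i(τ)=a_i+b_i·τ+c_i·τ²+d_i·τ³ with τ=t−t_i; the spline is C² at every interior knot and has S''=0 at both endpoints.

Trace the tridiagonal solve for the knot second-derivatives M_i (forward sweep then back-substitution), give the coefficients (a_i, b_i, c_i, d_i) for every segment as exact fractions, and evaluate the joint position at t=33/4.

Δ: Δ0=-7, Δ1=3/2, Δ2=-5/3, Δ3=2/3, Δ4=-1
row 1: diag=6, rhs=51; c'=1/3, d'=17/2
row 2: denom=10−2·1/3=28/3; d'=(-19−2·17/2)/(28/3)=-27/7
row 3: denom=12−3·9/28=309/28; d'=(14−3·-27/7)/(309/28)=716/309
row 4: denom=12−3·28/103=1152/103; d'=(-10−3·716/309)/(1152/103)=-97/64
back: M4=-97/64
back: M3=716/309−28/103·-97/64=131/48
back: M2=-27/7−9/28·131/48=-303/64
back: M1=17/2−1/3·-303/64=645/64
M: M0=0, M1=645/64, M2=-303/64, M3=131/48, M4=-97/64, M5=0
seg 0: a=5, c=M0/2=0, d=(M1−M0)/(6·1)=215/128, b=Δ0−h0·(2M0+M1)/6=-1111/128
seg 1: a=-2, c=M1/2=645/128, d=(M2−M1)/(6·2)=-79/64, b=Δ1−h1·(2M1+M2)/6=-233/64
seg 2: a=1, c=M2/2=-303/128, d=(M3−M2)/(6·3)=1433/3456, b=Δ2−h2·(2M2+M3)/6=109/64
seg 3: a=-4, c=M3/2=131/96, d=(M4−M3)/(6·3)=-815/3456, b=Δ3−h3·(2M3+M4)/6=-167/128
seg 4: a=-2, c=M4/2=-97/128, d=(M5−M4)/(6·3)=97/1152, b=Δ4−h4·(2M4+M5)/6=33/64
t_q=33/4 → seg 3, τ=9/4; S=-4+-167/128·τ+131/96·τ²+-815/3456·τ³=-22229/8192

  seg 0: a=5 b=-1111/128 c=0 d=215/128
  seg 1: a=-2 b=-233/64 c=645/128 d=-79/64
  seg 2: a=1 b=109/64 c=-303/128 d=1433/3456
  seg 3: a=-4 b=-167/128 c=131/96 d=-815/3456
  seg 4: a=-2 b=33/64 c=-97/128 d=97/1152
S(33/4) = -22229/8192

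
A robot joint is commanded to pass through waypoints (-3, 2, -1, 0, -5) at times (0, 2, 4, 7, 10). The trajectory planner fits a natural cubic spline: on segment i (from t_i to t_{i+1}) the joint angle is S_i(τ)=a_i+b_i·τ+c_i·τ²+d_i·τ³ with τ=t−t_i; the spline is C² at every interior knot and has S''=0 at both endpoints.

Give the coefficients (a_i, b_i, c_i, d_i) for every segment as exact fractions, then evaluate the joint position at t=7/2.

Δ: Δ0=5/2, Δ1=-3/2, Δ2=1/3, Δ3=-5/3
row 1: diag=8, rhs=-24; c'=1/4, d'=-3
row 2: denom=10−2·1/4=19/2; d'=(11−2·-3)/(19/2)=34/19
row 3: denom=12−3·6/19=210/19; d'=(-12−3·34/19)/(210/19)=-11/7
back: M3=-11/7
back: M2=34/19−6/19·-11/7=16/7
back: M1=-3−1/4·16/7=-25/7
M: M0=0, M1=-25/7, M2=16/7, M3=-11/7, M4=0
seg 0: a=-3, c=M0/2=0, d=(M1−M0)/(6·2)=-25/84, b=Δ0−h0·(2M0+M1)/6=155/42
seg 1: a=2, c=M1/2=-25/14, d=(M2−M1)/(6·2)=41/84, b=Δ1−h1·(2M1+M2)/6=5/42
seg 2: a=-1, c=M2/2=8/7, d=(M3−M2)/(6·3)=-3/14, b=Δ2−h2·(2M2+M3)/6=-7/6
seg 3: a=0, c=M3/2=-11/14, d=(M4−M3)/(6·3)=11/126, b=Δ3−h3·(2M3+M4)/6=-2/21
t_q=7/2 → seg 1, τ=3/2; S=2+5/42·τ+-25/14·τ²+41/84·τ³=-43/224

  seg 0: a=-3 b=155/42 c=0 d=-25/84
  seg 1: a=2 b=5/42 c=-25/14 d=41/84
  seg 2: a=-1 b=-7/6 c=8/7 d=-3/14
  seg 3: a=0 b=-2/21 c=-11/14 d=11/126
S(7/2) = -43/224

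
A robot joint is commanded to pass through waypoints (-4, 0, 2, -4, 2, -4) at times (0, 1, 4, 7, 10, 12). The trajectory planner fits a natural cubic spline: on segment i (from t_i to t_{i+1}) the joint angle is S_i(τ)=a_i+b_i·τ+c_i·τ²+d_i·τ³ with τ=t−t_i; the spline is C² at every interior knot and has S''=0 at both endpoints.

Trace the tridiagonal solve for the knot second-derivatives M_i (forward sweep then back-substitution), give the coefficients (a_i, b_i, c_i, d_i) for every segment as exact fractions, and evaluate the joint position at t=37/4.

Δ: Δ0=4, Δ1=2/3, Δ2=-2, Δ3=2, Δ4=-3
row 1: diag=8, rhs=-20; c'=3/8, d'=-5/2
row 2: denom=12−3·3/8=87/8; d'=(-16−3·-5/2)/(87/8)=-68/87
row 3: denom=12−3·8/29=324/29; d'=(24−3·-68/87)/(324/29)=191/81
row 4: denom=10−3·29/108=331/36; d'=(-30−3·191/81)/(331/36)=-4004/993
back: M4=-4004/993
back: M3=191/81−29/108·-4004/993=10250/2979
back: M2=-68/87−8/29·10250/2979=-5156/2979
back: M1=-5/2−3/8·-5156/2979=-1838/993
M: M0=0, M1=-1838/993, M2=-5156/2979, M3=10250/2979, M4=-4004/993, M5=0
seg 0: a=-4, c=M0/2=0, d=(M1−M0)/(6·1)=-919/2979, b=Δ0−h0·(2M0+M1)/6=12835/2979
seg 1: a=0, c=M1/2=-919/993, d=(M2−M1)/(6·3)=179/26811, b=Δ1−h1·(2M1+M2)/6=10078/2979
seg 2: a=2, c=M2/2=-2578/2979, d=(M3−M2)/(6·3)=7703/26811, b=Δ2−h2·(2M2+M3)/6=-5927/2979
seg 3: a=-4, c=M3/2=5125/2979, d=(M4−M3)/(6·3)=-11131/26811, b=Δ3−h3·(2M3+M4)/6=1714/2979
seg 4: a=2, c=M4/2=-2002/993, d=(M5−M4)/(6·2)=1001/2979, b=Δ4−h4·(2M4+M5)/6=-929/2979
t_q=37/4 → seg 3, τ=9/4; S=-4+1714/2979·τ+5125/2979·τ²+-11131/26811·τ³=27009/21184

  seg 0: a=-4 b=12835/2979 c=0 d=-919/2979
  seg 1: a=0 b=10078/2979 c=-919/993 d=179/26811
  seg 2: a=2 b=-5927/2979 c=-2578/2979 d=7703/26811
  seg 3: a=-4 b=1714/2979 c=5125/2979 d=-11131/26811
  seg 4: a=2 b=-929/2979 c=-2002/993 d=1001/2979
S(37/4) = 27009/21184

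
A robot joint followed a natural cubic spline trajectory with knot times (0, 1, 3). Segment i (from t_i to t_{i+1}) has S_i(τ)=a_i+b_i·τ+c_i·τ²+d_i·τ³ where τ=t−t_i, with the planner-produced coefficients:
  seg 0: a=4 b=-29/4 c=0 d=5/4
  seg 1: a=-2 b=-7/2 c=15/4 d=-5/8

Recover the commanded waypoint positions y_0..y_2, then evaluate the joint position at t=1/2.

y_0 = S_0(0) = a_0 = 4
y_1 = S_1(0) = a_1 = -2
y_2 = S_1(2) = 1
t_q=1/2 is in segment 0 (τ=1/2); S_0(τ)=17/32

y_0=4 y_1=-2 y_2=1
S(1/2) = 17/32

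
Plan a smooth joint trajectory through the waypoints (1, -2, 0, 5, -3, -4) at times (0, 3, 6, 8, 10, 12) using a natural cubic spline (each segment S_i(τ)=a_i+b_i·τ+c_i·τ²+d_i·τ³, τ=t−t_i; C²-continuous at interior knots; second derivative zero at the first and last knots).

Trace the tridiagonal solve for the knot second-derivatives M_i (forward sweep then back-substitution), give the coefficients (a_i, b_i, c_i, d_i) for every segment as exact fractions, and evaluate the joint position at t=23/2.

  seg 0: a=1 b=-1766/1569 c=0 d=197/14121
  seg 1: a=-2 b=-1175/1569 c=197/1569 d=1630/14121
  seg 2: a=0 b=4897/1569 c=609/523 d=-9257/12552
  seg 3: a=5 b=-3361/3138 c=-6821/2092 d=1409/1569
  seg 4: a=-3 b=-10471/3138 c=4451/2092 d=-4451/12552
S(23/2) = -147775/33472

Δ: Δ0=-1, Δ1=2/3, Δ2=5/2, Δ3=-4, Δ4=-1/2
row 1: diag=12, rhs=10; c'=1/4, d'=5/6
row 2: denom=10−3·1/4=37/4; d'=(11−3·5/6)/(37/4)=34/37
row 3: denom=8−2·8/37=280/37; d'=(-39−2·34/37)/(280/37)=-1511/280
row 4: denom=8−2·37/140=523/70; d'=(21−2·-1511/280)/(523/70)=4451/1046
back: M4=4451/1046
back: M3=-1511/280−37/140·4451/1046=-6821/1046
back: M2=34/37−8/37·-6821/1046=1218/523
back: M1=5/6−1/4·1218/523=394/1569
M: M0=0, M1=394/1569, M2=1218/523, M3=-6821/1046, M4=4451/1046, M5=0
seg 0: a=1, c=M0/2=0, d=(M1−M0)/(6·3)=197/14121, b=Δ0−h0·(2M0+M1)/6=-1766/1569
seg 1: a=-2, c=M1/2=197/1569, d=(M2−M1)/(6·3)=1630/14121, b=Δ1−h1·(2M1+M2)/6=-1175/1569
seg 2: a=0, c=M2/2=609/523, d=(M3−M2)/(6·2)=-9257/12552, b=Δ2−h2·(2M2+M3)/6=4897/1569
seg 3: a=5, c=M3/2=-6821/2092, d=(M4−M3)/(6·2)=1409/1569, b=Δ3−h3·(2M3+M4)/6=-3361/3138
seg 4: a=-3, c=M4/2=4451/2092, d=(M5−M4)/(6·2)=-4451/12552, b=Δ4−h4·(2M4+M5)/6=-10471/3138
t_q=23/2 → seg 4, τ=3/2; S=-3+-10471/3138·τ+4451/2092·τ²+-4451/12552·τ³=-147775/33472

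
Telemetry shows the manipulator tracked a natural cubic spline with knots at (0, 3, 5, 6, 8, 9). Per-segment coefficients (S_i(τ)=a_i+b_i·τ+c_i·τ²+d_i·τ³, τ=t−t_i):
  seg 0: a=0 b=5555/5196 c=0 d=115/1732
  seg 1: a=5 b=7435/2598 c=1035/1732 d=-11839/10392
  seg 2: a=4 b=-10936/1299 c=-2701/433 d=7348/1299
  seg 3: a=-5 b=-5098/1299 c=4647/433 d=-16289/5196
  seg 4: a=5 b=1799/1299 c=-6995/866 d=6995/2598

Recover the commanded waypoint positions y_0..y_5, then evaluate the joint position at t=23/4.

y_0=0 y_1=5 y_2=4 y_3=-5 y_4=5 y_5=1
S(23/4) = -1488/433

y_0 = S_0(0) = a_0 = 0
y_1 = S_1(0) = a_1 = 5
y_2 = S_2(0) = a_2 = 4
y_3 = S_3(0) = a_3 = -5
y_4 = S_4(0) = a_4 = 5
y_5 = S_4(1) = 1
t_q=23/4 is in segment 2 (τ=3/4); S_2(τ)=-1488/433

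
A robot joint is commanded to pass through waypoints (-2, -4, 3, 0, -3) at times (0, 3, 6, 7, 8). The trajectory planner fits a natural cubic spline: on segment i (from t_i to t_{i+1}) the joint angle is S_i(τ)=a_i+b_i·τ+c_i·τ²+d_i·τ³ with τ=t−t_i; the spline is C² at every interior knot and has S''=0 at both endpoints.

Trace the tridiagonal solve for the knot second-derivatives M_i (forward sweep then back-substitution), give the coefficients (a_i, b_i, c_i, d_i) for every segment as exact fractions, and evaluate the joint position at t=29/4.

Δ: Δ0=-2/3, Δ1=7/3, Δ2=-3, Δ3=-3
row 1: diag=12, rhs=18; c'=1/4, d'=3/2
row 2: denom=8−3·1/4=29/4; d'=(-32−3·3/2)/(29/4)=-146/29
row 3: denom=4−1·4/29=112/29; d'=(0−1·-146/29)/(112/29)=73/56
back: M3=73/56
back: M2=-146/29−4/29·73/56=-73/14
back: M1=3/2−1/4·-73/14=157/56
M: M0=0, M1=157/56, M2=-73/14, M3=73/56, M4=0
seg 0: a=-2, c=M0/2=0, d=(M1−M0)/(6·3)=157/1008, b=Δ0−h0·(2M0+M1)/6=-695/336
seg 1: a=-4, c=M1/2=157/112, d=(M2−M1)/(6·3)=-449/1008, b=Δ1−h1·(2M1+M2)/6=359/168
seg 2: a=3, c=M2/2=-73/28, d=(M3−M2)/(6·1)=365/336, b=Δ2−h2·(2M2+M3)/6=-71/48
seg 3: a=0, c=M3/2=73/112, d=(M4−M3)/(6·1)=-73/336, b=Δ3−h3·(2M3+M4)/6=-577/168
t_q=29/4 → seg 3, τ=1/4; S=0+-577/168·τ+73/112·τ²+-73/336·τ³=-841/1024

  seg 0: a=-2 b=-695/336 c=0 d=157/1008
  seg 1: a=-4 b=359/168 c=157/112 d=-449/1008
  seg 2: a=3 b=-71/48 c=-73/28 d=365/336
  seg 3: a=0 b=-577/168 c=73/112 d=-73/336
S(29/4) = -841/1024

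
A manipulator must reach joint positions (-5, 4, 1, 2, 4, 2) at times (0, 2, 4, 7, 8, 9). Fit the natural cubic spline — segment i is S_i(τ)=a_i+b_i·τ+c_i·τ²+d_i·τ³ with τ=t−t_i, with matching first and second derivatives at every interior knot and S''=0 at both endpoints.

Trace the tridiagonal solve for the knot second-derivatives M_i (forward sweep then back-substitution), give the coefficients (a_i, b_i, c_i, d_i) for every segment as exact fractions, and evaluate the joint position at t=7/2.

  seg 0: a=-5 b=9520/1551 c=0 d=-5081/12408
  seg 1: a=4 b=3797/3102 c=-5081/2068 d=6793/12408
  seg 2: a=1 b=-3155/1551 c=428/517 d=-20/1551
  seg 3: a=2 b=4009/1551 c=368/517 d=-2011/1551
  seg 4: a=4 b=184/1551 c=-1643/517 d=1643/1551
S(7/2) = 71325/33088

Δ: Δ0=9/2, Δ1=-3/2, Δ2=1/3, Δ3=2, Δ4=-2
row 1: diag=8, rhs=-36; c'=1/4, d'=-9/2
row 2: denom=10−2·1/4=19/2; d'=(11−2·-9/2)/(19/2)=40/19
row 3: denom=8−3·6/19=134/19; d'=(10−3·40/19)/(134/19)=35/67
row 4: denom=4−1·19/134=517/134; d'=(-24−1·35/67)/(517/134)=-3286/517
back: M4=-3286/517
back: M3=35/67−19/134·-3286/517=736/517
back: M2=40/19−6/19·736/517=856/517
back: M1=-9/2−1/4·856/517=-5081/1034
M: M0=0, M1=-5081/1034, M2=856/517, M3=736/517, M4=-3286/517, M5=0
seg 0: a=-5, c=M0/2=0, d=(M1−M0)/(6·2)=-5081/12408, b=Δ0−h0·(2M0+M1)/6=9520/1551
seg 1: a=4, c=M1/2=-5081/2068, d=(M2−M1)/(6·2)=6793/12408, b=Δ1−h1·(2M1+M2)/6=3797/3102
seg 2: a=1, c=M2/2=428/517, d=(M3−M2)/(6·3)=-20/1551, b=Δ2−h2·(2M2+M3)/6=-3155/1551
seg 3: a=2, c=M3/2=368/517, d=(M4−M3)/(6·1)=-2011/1551, b=Δ3−h3·(2M3+M4)/6=4009/1551
seg 4: a=4, c=M4/2=-1643/517, d=(M5−M4)/(6·1)=1643/1551, b=Δ4−h4·(2M4+M5)/6=184/1551
t_q=7/2 → seg 1, τ=3/2; S=4+3797/3102·τ+-5081/2068·τ²+6793/12408·τ³=71325/33088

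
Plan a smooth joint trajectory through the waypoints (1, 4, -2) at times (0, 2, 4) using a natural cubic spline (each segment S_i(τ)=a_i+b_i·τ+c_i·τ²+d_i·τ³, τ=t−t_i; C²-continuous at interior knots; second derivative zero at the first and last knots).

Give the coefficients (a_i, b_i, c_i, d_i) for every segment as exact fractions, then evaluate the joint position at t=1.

Δ: Δ0=3/2, Δ1=-3
row 1: diag=8, rhs=-27; c'=1/4, d'=-27/8
back: M1=-27/8
M: M0=0, M1=-27/8, M2=0
seg 0: a=1, c=M0/2=0, d=(M1−M0)/(6·2)=-9/32, b=Δ0−h0·(2M0+M1)/6=21/8
seg 1: a=4, c=M1/2=-27/16, d=(M2−M1)/(6·2)=9/32, b=Δ1−h1·(2M1+M2)/6=-3/4
t_q=1 → seg 0, τ=1; S=1+21/8·τ+0·τ²+-9/32·τ³=107/32

  seg 0: a=1 b=21/8 c=0 d=-9/32
  seg 1: a=4 b=-3/4 c=-27/16 d=9/32
S(1) = 107/32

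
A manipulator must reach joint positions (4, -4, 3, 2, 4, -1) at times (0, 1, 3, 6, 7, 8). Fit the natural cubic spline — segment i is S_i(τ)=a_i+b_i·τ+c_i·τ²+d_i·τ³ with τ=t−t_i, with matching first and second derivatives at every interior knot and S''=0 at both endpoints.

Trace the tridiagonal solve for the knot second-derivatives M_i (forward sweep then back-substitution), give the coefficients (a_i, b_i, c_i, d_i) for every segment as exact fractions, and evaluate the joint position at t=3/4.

  seg 0: a=4 b=-2347/228 c=0 d=523/228
  seg 1: a=-4 b=-389/114 c=523/76 d=-781/456
  seg 2: a=3 b=203/57 c=-129/38 d=239/342
  seg 3: a=2 b=235/114 c=55/19 d=-337/114
  seg 4: a=4 b=-58/57 c=-227/38 d=227/114
S(3/4) = -13389/4864

Δ: Δ0=-8, Δ1=7/2, Δ2=-1/3, Δ3=2, Δ4=-5
row 1: diag=6, rhs=69; c'=1/3, d'=23/2
row 2: denom=10−2·1/3=28/3; d'=(-23−2·23/2)/(28/3)=-69/14
row 3: denom=8−3·9/28=197/28; d'=(14−3·-69/14)/(197/28)=806/197
row 4: denom=4−1·28/197=760/197; d'=(-42−1·806/197)/(760/197)=-227/19
back: M4=-227/19
back: M3=806/197−28/197·-227/19=110/19
back: M2=-69/14−9/28·110/19=-129/19
back: M1=23/2−1/3·-129/19=523/38
M: M0=0, M1=523/38, M2=-129/19, M3=110/19, M4=-227/19, M5=0
seg 0: a=4, c=M0/2=0, d=(M1−M0)/(6·1)=523/228, b=Δ0−h0·(2M0+M1)/6=-2347/228
seg 1: a=-4, c=M1/2=523/76, d=(M2−M1)/(6·2)=-781/456, b=Δ1−h1·(2M1+M2)/6=-389/114
seg 2: a=3, c=M2/2=-129/38, d=(M3−M2)/(6·3)=239/342, b=Δ2−h2·(2M2+M3)/6=203/57
seg 3: a=2, c=M3/2=55/19, d=(M4−M3)/(6·1)=-337/114, b=Δ3−h3·(2M3+M4)/6=235/114
seg 4: a=4, c=M4/2=-227/38, d=(M5−M4)/(6·1)=227/114, b=Δ4−h4·(2M4+M5)/6=-58/57
t_q=3/4 → seg 0, τ=3/4; S=4+-2347/228·τ+0·τ²+523/228·τ³=-13389/4864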